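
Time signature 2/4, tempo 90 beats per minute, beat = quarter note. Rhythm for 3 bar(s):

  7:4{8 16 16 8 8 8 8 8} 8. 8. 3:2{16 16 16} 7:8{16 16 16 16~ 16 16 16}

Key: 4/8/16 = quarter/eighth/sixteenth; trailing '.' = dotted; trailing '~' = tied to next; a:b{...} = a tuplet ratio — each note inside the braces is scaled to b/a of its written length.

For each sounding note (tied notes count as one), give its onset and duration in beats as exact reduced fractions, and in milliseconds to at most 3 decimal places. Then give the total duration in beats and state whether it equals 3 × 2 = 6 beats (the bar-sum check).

1) 0.0ms=0b +190.476ms=2/7b
2) 190.476ms=2/7b +95.238ms=1/7b
3) 285.714ms=3/7b +95.238ms=1/7b
4) 380.952ms=4/7b +190.476ms=2/7b
5) 571.429ms=6/7b +190.476ms=2/7b
6) 761.905ms=8/7b +190.476ms=2/7b
7) 952.381ms=10/7b +190.476ms=2/7b
8) 1142.857ms=12/7b +190.476ms=2/7b
9) 1333.333ms=2b +500.0ms=3/4b
10) 1833.333ms=11/4b +500.0ms=3/4b
11) 2333.333ms=7/2b +111.111ms=1/6b
12) 2444.444ms=11/3b +111.111ms=1/6b
13) 2555.556ms=23/6b +111.111ms=1/6b
14) 2666.667ms=4b +190.476ms=2/7b
15) 2857.143ms=30/7b +190.476ms=2/7b
16) 3047.619ms=32/7b +190.476ms=2/7b
17) 3238.095ms=34/7b +380.952ms=4/7b
18) 3619.048ms=38/7b +190.476ms=2/7b
19) 3809.524ms=40/7b +190.476ms=2/7b
Σ=6b of 6 (90bpm 2/4) — PASS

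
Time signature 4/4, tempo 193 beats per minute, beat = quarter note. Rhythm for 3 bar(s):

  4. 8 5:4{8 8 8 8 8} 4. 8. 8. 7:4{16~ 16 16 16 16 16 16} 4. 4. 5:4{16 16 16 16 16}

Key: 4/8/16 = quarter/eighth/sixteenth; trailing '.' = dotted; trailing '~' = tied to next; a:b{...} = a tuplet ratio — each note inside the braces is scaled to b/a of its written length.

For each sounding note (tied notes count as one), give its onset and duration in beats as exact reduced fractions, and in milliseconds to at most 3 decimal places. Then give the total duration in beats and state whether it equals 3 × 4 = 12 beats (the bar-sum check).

1) 0.0ms=0b +466.321ms=3/2b
2) 466.321ms=3/2b +155.44ms=1/2b
3) 621.762ms=2b +124.352ms=2/5b
4) 746.114ms=12/5b +124.352ms=2/5b
5) 870.466ms=14/5b +124.352ms=2/5b
6) 994.819ms=16/5b +124.352ms=2/5b
7) 1119.171ms=18/5b +124.352ms=2/5b
8) 1243.523ms=4b +466.321ms=3/2b
9) 1709.845ms=11/2b +233.161ms=3/4b
10) 1943.005ms=25/4b +233.161ms=3/4b
11) 2176.166ms=7b +88.823ms=2/7b
12) 2264.989ms=51/7b +44.412ms=1/7b
13) 2309.4ms=52/7b +44.412ms=1/7b
14) 2353.812ms=53/7b +44.412ms=1/7b
15) 2398.224ms=54/7b +44.412ms=1/7b
16) 2442.635ms=55/7b +44.412ms=1/7b
17) 2487.047ms=8b +466.321ms=3/2b
18) 2953.368ms=19/2b +466.321ms=3/2b
19) 3419.689ms=11b +62.176ms=1/5b
20) 3481.865ms=56/5b +62.176ms=1/5b
21) 3544.041ms=57/5b +62.176ms=1/5b
22) 3606.218ms=58/5b +62.176ms=1/5b
23) 3668.394ms=59/5b +62.176ms=1/5b
Σ=12b of 12 (193bpm 4/4) — PASS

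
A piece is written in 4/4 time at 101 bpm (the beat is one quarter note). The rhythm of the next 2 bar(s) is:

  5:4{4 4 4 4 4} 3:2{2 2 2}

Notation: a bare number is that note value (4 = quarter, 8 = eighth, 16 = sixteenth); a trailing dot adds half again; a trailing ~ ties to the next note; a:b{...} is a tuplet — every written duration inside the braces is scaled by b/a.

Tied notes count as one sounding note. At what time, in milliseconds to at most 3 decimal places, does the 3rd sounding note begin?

1. 0.0ms @ 0 + 475.248ms (4/5)
2. 475.248ms @ 4/5 + 475.248ms (4/5)
3. 950.495ms @ 8/5 + 475.248ms (4/5)
4. 1425.743ms @ 12/5 + 475.248ms (4/5)
5. 1900.99ms @ 16/5 + 475.248ms (4/5)
6. 2376.238ms @ 4 + 792.079ms (4/3)
7. 3168.317ms @ 16/3 + 792.079ms (4/3)
8. 3960.396ms @ 20/3 + 792.079ms (4/3)

note 3 onset = 8/5b = 950.495ms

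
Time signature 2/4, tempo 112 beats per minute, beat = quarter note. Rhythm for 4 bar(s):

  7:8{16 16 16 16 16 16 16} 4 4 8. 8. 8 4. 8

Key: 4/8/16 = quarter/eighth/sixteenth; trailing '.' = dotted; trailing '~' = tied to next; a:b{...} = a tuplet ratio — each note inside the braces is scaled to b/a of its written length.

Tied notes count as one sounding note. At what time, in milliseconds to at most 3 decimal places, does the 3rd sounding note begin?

1. 0.0ms @ 0 + 153.061ms (2/7)
2. 153.061ms @ 2/7 + 153.061ms (2/7)
3. 306.122ms @ 4/7 + 153.061ms (2/7)
4. 459.184ms @ 6/7 + 153.061ms (2/7)
5. 612.245ms @ 8/7 + 153.061ms (2/7)
6. 765.306ms @ 10/7 + 153.061ms (2/7)
7. 918.367ms @ 12/7 + 153.061ms (2/7)
8. 1071.429ms @ 2 + 535.714ms (1)
9. 1607.143ms @ 3 + 535.714ms (1)
10. 2142.857ms @ 4 + 401.786ms (3/4)
11. 2544.643ms @ 19/4 + 401.786ms (3/4)
12. 2946.429ms @ 11/2 + 267.857ms (1/2)
13. 3214.286ms @ 6 + 803.571ms (3/2)
14. 4017.857ms @ 15/2 + 267.857ms (1/2)

note 3 onset = 4/7b = 306.122ms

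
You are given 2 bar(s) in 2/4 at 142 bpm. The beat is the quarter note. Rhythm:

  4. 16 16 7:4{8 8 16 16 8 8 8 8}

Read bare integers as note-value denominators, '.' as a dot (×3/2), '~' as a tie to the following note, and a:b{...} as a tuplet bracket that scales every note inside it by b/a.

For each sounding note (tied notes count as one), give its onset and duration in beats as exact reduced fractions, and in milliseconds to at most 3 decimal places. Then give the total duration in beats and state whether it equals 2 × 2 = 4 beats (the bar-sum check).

1) 0.0ms=0b +633.803ms=3/2b
2) 633.803ms=3/2b +105.634ms=1/4b
3) 739.437ms=7/4b +105.634ms=1/4b
4) 845.07ms=2b +120.724ms=2/7b
5) 965.795ms=16/7b +120.724ms=2/7b
6) 1086.519ms=18/7b +60.362ms=1/7b
7) 1146.881ms=19/7b +60.362ms=1/7b
8) 1207.243ms=20/7b +120.724ms=2/7b
9) 1327.968ms=22/7b +120.724ms=2/7b
10) 1448.692ms=24/7b +120.724ms=2/7b
11) 1569.416ms=26/7b +120.724ms=2/7b
Σ=4b of 4 (142bpm 2/4) — PASS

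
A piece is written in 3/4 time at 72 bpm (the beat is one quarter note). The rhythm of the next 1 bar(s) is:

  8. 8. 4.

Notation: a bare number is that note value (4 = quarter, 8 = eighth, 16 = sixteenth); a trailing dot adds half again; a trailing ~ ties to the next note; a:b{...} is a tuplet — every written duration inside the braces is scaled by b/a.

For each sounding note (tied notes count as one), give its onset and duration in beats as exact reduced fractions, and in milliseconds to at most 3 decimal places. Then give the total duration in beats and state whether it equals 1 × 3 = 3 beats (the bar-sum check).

1) 0.0ms=0b +625.0ms=3/4b
2) 625.0ms=3/4b +625.0ms=3/4b
3) 1250.0ms=3/2b +1250.0ms=3/2b
Σ=3b of 3 (72bpm 3/4) — PASS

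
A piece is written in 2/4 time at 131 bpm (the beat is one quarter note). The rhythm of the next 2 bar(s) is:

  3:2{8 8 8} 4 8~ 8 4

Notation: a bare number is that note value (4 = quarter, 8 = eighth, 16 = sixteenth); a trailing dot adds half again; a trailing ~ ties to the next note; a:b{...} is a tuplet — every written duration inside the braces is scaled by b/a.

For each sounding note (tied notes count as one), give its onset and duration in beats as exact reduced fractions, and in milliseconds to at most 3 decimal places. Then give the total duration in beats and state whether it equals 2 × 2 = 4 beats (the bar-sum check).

1) 0.0ms=0b +152.672ms=1/3b
2) 152.672ms=1/3b +152.672ms=1/3b
3) 305.344ms=2/3b +152.672ms=1/3b
4) 458.015ms=1b +458.015ms=1b
5) 916.031ms=2b +458.015ms=1b
6) 1374.046ms=3b +458.015ms=1b
Σ=4b of 4 (131bpm 2/4) — PASS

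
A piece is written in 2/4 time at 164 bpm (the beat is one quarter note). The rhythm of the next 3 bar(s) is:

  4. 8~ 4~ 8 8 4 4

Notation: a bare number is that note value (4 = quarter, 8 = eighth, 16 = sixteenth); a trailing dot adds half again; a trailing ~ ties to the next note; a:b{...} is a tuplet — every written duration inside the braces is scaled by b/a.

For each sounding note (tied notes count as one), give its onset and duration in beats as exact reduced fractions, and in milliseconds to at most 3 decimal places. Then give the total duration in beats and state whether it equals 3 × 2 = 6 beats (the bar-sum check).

1) 0.0ms=0b +548.78ms=3/2b
2) 548.78ms=3/2b +731.707ms=2b
3) 1280.488ms=7/2b +182.927ms=1/2b
4) 1463.415ms=4b +365.854ms=1b
5) 1829.268ms=5b +365.854ms=1b
Σ=6b of 6 (164bpm 2/4) — PASS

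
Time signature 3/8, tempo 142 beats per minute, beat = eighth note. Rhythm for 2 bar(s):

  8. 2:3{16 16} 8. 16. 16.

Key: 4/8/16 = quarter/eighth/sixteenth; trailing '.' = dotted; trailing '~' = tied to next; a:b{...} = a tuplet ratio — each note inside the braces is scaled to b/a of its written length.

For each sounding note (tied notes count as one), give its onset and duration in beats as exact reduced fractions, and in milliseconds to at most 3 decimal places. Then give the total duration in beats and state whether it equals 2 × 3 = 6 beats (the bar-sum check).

1) 0.0ms=0b +633.803ms=3/2b
2) 633.803ms=3/2b +316.901ms=3/4b
3) 950.704ms=9/4b +316.901ms=3/4b
4) 1267.606ms=3b +633.803ms=3/2b
5) 1901.408ms=9/2b +316.901ms=3/4b
6) 2218.31ms=21/4b +316.901ms=3/4b
Σ=6b of 6 (142bpm 3/8) — PASS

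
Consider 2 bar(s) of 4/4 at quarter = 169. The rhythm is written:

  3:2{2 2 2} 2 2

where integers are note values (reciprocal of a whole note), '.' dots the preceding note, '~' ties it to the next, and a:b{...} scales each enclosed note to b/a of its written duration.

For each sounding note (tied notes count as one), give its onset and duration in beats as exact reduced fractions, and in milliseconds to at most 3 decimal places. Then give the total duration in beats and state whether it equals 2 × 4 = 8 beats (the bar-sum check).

1) 0.0ms=0b +473.373ms=4/3b
2) 473.373ms=4/3b +473.373ms=4/3b
3) 946.746ms=8/3b +473.373ms=4/3b
4) 1420.118ms=4b +710.059ms=2b
5) 2130.178ms=6b +710.059ms=2b
Σ=8b of 8 (169bpm 4/4) — PASS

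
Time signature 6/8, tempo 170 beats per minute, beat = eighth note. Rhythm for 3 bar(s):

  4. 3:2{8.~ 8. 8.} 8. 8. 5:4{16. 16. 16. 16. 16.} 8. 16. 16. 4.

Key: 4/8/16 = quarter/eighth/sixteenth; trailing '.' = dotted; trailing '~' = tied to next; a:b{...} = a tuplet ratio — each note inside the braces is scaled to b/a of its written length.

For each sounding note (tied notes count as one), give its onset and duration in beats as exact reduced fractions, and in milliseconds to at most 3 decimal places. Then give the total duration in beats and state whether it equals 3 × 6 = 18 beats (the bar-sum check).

1) 0.0ms=0b +1058.824ms=3b
2) 1058.824ms=3b +705.882ms=2b
3) 1764.706ms=5b +352.941ms=1b
4) 2117.647ms=6b +529.412ms=3/2b
5) 2647.059ms=15/2b +529.412ms=3/2b
6) 3176.471ms=9b +211.765ms=3/5b
7) 3388.235ms=48/5b +211.765ms=3/5b
8) 3600.0ms=51/5b +211.765ms=3/5b
9) 3811.765ms=54/5b +211.765ms=3/5b
10) 4023.529ms=57/5b +211.765ms=3/5b
11) 4235.294ms=12b +529.412ms=3/2b
12) 4764.706ms=27/2b +264.706ms=3/4b
13) 5029.412ms=57/4b +264.706ms=3/4b
14) 5294.118ms=15b +1058.824ms=3b
Σ=18b of 18 (170bpm 6/8) — PASS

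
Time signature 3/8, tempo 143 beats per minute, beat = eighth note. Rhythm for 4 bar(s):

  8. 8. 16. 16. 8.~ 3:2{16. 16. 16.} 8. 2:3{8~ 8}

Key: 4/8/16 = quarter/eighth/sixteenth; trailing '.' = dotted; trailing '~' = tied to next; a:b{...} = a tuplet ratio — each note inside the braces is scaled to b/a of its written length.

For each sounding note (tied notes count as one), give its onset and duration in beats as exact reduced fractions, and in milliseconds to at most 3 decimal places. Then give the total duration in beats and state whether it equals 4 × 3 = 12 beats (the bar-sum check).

1) 0.0ms=0b +629.371ms=3/2b
2) 629.371ms=3/2b +629.371ms=3/2b
3) 1258.741ms=3b +314.685ms=3/4b
4) 1573.427ms=15/4b +314.685ms=3/4b
5) 1888.112ms=9/2b +839.161ms=2b
6) 2727.273ms=13/2b +209.79ms=1/2b
7) 2937.063ms=7b +209.79ms=1/2b
8) 3146.853ms=15/2b +629.371ms=3/2b
9) 3776.224ms=9b +1258.741ms=3b
Σ=12b of 12 (143bpm 3/8) — PASS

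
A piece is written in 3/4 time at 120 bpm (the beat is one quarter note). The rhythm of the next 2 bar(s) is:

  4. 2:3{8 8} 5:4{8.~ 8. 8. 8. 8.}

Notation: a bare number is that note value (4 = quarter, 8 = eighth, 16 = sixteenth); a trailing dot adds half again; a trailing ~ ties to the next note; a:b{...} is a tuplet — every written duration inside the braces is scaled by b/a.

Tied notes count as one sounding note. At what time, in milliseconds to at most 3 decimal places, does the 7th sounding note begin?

1. 0.0ms @ 0 + 750.0ms (3/2)
2. 750.0ms @ 3/2 + 375.0ms (3/4)
3. 1125.0ms @ 9/4 + 375.0ms (3/4)
4. 1500.0ms @ 3 + 600.0ms (6/5)
5. 2100.0ms @ 21/5 + 300.0ms (3/5)
6. 2400.0ms @ 24/5 + 300.0ms (3/5)
7. 2700.0ms @ 27/5 + 300.0ms (3/5)

note 7 onset = 27/5b = 2700.0ms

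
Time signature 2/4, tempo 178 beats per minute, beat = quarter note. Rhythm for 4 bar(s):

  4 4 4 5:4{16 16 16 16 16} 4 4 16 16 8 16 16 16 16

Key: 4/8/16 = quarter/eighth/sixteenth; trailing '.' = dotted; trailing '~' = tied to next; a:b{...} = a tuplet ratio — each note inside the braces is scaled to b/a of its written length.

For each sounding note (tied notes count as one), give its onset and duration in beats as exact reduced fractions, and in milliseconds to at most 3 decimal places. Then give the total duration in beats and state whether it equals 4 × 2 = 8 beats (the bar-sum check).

1) 0.0ms=0b +337.079ms=1b
2) 337.079ms=1b +337.079ms=1b
3) 674.157ms=2b +337.079ms=1b
4) 1011.236ms=3b +67.416ms=1/5b
5) 1078.652ms=16/5b +67.416ms=1/5b
6) 1146.067ms=17/5b +67.416ms=1/5b
7) 1213.483ms=18/5b +67.416ms=1/5b
8) 1280.899ms=19/5b +67.416ms=1/5b
9) 1348.315ms=4b +337.079ms=1b
10) 1685.393ms=5b +337.079ms=1b
11) 2022.472ms=6b +84.27ms=1/4b
12) 2106.742ms=25/4b +84.27ms=1/4b
13) 2191.011ms=13/2b +168.539ms=1/2b
14) 2359.551ms=7b +84.27ms=1/4b
15) 2443.82ms=29/4b +84.27ms=1/4b
16) 2528.09ms=15/2b +84.27ms=1/4b
17) 2612.36ms=31/4b +84.27ms=1/4b
Σ=8b of 8 (178bpm 2/4) — PASS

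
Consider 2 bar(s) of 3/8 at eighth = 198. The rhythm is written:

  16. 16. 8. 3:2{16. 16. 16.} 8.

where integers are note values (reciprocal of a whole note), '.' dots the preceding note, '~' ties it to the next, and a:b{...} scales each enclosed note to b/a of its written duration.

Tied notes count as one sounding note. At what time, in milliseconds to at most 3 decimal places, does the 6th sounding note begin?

1. 0.0ms @ 0 + 227.273ms (3/4)
2. 227.273ms @ 3/4 + 227.273ms (3/4)
3. 454.545ms @ 3/2 + 454.545ms (3/2)
4. 909.091ms @ 3 + 151.515ms (1/2)
5. 1060.606ms @ 7/2 + 151.515ms (1/2)
6. 1212.121ms @ 4 + 151.515ms (1/2)
7. 1363.636ms @ 9/2 + 454.545ms (3/2)

note 6 onset = 4b = 1212.121ms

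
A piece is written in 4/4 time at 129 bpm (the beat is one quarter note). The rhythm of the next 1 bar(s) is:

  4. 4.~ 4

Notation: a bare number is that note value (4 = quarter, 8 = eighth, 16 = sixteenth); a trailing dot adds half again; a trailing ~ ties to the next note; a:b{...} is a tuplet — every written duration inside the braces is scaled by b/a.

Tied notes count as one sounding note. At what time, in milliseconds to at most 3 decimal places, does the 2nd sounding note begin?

1. 0.0ms @ 0 + 697.674ms (3/2)
2. 697.674ms @ 3/2 + 1162.791ms (5/2)

note 2 onset = 3/2b = 697.674ms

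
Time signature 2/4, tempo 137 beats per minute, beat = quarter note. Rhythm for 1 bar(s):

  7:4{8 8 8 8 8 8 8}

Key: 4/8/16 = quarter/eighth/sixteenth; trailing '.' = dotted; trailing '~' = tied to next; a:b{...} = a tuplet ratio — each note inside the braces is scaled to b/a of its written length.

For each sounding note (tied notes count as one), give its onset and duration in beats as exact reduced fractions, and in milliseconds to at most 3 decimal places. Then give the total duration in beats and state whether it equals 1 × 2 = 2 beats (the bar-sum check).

1) 0.0ms=0b +125.13ms=2/7b
2) 125.13ms=2/7b +125.13ms=2/7b
3) 250.261ms=4/7b +125.13ms=2/7b
4) 375.391ms=6/7b +125.13ms=2/7b
5) 500.521ms=8/7b +125.13ms=2/7b
6) 625.652ms=10/7b +125.13ms=2/7b
7) 750.782ms=12/7b +125.13ms=2/7b
Σ=2b of 2 (137bpm 2/4) — PASS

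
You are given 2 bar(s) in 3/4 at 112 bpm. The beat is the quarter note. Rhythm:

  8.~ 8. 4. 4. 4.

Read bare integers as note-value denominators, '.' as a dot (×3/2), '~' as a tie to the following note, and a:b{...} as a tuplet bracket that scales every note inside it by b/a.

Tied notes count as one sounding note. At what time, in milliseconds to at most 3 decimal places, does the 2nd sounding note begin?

1. 0.0ms @ 0 + 803.571ms (3/2)
2. 803.571ms @ 3/2 + 803.571ms (3/2)
3. 1607.143ms @ 3 + 803.571ms (3/2)
4. 2410.714ms @ 9/2 + 803.571ms (3/2)

note 2 onset = 3/2b = 803.571ms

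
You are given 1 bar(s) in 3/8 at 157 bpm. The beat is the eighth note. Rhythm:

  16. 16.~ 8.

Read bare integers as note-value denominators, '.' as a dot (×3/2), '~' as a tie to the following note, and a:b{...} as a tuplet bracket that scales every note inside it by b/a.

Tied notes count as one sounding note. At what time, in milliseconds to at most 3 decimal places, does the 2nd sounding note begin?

note 2 onset = 3/4b = 286.624ms

1. 0.0ms @ 0 + 286.624ms (3/4)
2. 286.624ms @ 3/4 + 859.873ms (9/4)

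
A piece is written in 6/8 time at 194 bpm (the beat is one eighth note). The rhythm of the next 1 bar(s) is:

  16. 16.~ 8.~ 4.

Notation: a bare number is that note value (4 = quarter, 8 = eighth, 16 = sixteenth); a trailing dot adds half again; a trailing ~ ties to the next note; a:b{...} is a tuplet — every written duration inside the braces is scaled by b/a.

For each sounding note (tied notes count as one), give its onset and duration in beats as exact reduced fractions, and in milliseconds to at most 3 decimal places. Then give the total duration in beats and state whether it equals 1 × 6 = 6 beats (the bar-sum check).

1) 0.0ms=0b +231.959ms=3/4b
2) 231.959ms=3/4b +1623.711ms=21/4b
Σ=6b of 6 (194bpm 6/8) — PASS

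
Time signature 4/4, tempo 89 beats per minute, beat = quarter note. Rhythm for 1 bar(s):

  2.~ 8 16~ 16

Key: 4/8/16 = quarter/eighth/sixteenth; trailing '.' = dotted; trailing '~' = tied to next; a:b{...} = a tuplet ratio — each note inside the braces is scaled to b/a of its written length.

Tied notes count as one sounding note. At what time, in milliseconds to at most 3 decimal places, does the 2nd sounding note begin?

1. 0.0ms @ 0 + 2359.551ms (7/2)
2. 2359.551ms @ 7/2 + 337.079ms (1/2)

note 2 onset = 7/2b = 2359.551ms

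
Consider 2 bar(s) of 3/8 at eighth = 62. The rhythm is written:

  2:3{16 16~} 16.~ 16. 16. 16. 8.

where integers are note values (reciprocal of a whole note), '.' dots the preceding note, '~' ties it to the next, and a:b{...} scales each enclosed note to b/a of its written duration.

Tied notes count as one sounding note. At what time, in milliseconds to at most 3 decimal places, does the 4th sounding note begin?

note 4 onset = 15/4b = 3629.032ms

1. 0.0ms @ 0 + 725.806ms (3/4)
2. 725.806ms @ 3/4 + 2177.419ms (9/4)
3. 2903.226ms @ 3 + 725.806ms (3/4)
4. 3629.032ms @ 15/4 + 725.806ms (3/4)
5. 4354.839ms @ 9/2 + 1451.613ms (3/2)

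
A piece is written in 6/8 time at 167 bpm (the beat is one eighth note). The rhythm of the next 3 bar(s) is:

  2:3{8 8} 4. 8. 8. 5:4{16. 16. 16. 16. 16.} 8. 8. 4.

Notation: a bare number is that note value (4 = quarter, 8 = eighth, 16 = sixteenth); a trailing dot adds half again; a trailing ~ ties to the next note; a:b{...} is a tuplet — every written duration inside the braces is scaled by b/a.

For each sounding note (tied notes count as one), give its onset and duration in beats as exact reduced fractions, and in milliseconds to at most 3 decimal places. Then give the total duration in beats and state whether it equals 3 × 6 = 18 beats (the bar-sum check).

1) 0.0ms=0b +538.922ms=3/2b
2) 538.922ms=3/2b +538.922ms=3/2b
3) 1077.844ms=3b +1077.844ms=3b
4) 2155.689ms=6b +538.922ms=3/2b
5) 2694.611ms=15/2b +538.922ms=3/2b
6) 3233.533ms=9b +215.569ms=3/5b
7) 3449.102ms=48/5b +215.569ms=3/5b
8) 3664.671ms=51/5b +215.569ms=3/5b
9) 3880.24ms=54/5b +215.569ms=3/5b
10) 4095.808ms=57/5b +215.569ms=3/5b
11) 4311.377ms=12b +538.922ms=3/2b
12) 4850.299ms=27/2b +538.922ms=3/2b
13) 5389.222ms=15b +1077.844ms=3b
Σ=18b of 18 (167bpm 6/8) — PASS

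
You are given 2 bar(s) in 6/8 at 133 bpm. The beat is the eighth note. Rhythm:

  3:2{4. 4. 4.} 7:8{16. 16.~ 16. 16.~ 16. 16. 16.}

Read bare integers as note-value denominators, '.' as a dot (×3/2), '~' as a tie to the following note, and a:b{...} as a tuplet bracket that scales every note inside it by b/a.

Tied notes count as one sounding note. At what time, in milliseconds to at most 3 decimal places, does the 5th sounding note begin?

note 5 onset = 48/7b = 3093.448ms

1. 0.0ms @ 0 + 902.256ms (2)
2. 902.256ms @ 2 + 902.256ms (2)
3. 1804.511ms @ 4 + 902.256ms (2)
4. 2706.767ms @ 6 + 386.681ms (6/7)
5. 3093.448ms @ 48/7 + 773.362ms (12/7)
6. 3866.81ms @ 60/7 + 773.362ms (12/7)
7. 4640.172ms @ 72/7 + 386.681ms (6/7)
8. 5026.853ms @ 78/7 + 386.681ms (6/7)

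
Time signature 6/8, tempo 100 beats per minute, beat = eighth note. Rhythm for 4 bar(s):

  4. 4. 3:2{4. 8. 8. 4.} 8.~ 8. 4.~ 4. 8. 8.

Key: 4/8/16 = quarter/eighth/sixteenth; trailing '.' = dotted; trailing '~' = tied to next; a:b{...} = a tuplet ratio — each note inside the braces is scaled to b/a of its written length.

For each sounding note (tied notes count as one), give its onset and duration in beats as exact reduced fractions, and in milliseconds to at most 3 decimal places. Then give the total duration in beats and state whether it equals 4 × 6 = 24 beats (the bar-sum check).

1) 0.0ms=0b +1800.0ms=3b
2) 1800.0ms=3b +1800.0ms=3b
3) 3600.0ms=6b +1200.0ms=2b
4) 4800.0ms=8b +600.0ms=1b
5) 5400.0ms=9b +600.0ms=1b
6) 6000.0ms=10b +1200.0ms=2b
7) 7200.0ms=12b +1800.0ms=3b
8) 9000.0ms=15b +3600.0ms=6b
9) 12600.0ms=21b +900.0ms=3/2b
10) 13500.0ms=45/2b +900.0ms=3/2b
Σ=24b of 24 (100bpm 6/8) — PASS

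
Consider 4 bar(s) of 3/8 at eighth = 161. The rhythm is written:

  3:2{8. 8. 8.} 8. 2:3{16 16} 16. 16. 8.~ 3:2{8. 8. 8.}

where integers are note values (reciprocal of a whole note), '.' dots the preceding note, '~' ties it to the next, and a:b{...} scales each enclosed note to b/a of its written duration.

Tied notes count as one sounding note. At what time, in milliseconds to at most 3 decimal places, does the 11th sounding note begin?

1. 0.0ms @ 0 + 372.671ms (1)
2. 372.671ms @ 1 + 372.671ms (1)
3. 745.342ms @ 2 + 372.671ms (1)
4. 1118.012ms @ 3 + 559.006ms (3/2)
5. 1677.019ms @ 9/2 + 279.503ms (3/4)
6. 1956.522ms @ 21/4 + 279.503ms (3/4)
7. 2236.025ms @ 6 + 279.503ms (3/4)
8. 2515.528ms @ 27/4 + 279.503ms (3/4)
9. 2795.031ms @ 15/2 + 931.677ms (5/2)
10. 3726.708ms @ 10 + 372.671ms (1)
11. 4099.379ms @ 11 + 372.671ms (1)

note 11 onset = 11b = 4099.379ms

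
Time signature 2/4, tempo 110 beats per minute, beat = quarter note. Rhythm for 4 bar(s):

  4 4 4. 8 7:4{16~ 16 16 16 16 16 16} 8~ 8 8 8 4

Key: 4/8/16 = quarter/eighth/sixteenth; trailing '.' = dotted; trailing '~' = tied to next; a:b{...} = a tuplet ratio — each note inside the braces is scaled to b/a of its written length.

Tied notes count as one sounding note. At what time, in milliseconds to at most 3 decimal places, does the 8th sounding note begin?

note 8 onset = 32/7b = 2493.506ms

1. 0.0ms @ 0 + 545.455ms (1)
2. 545.455ms @ 1 + 545.455ms (1)
3. 1090.909ms @ 2 + 818.182ms (3/2)
4. 1909.091ms @ 7/2 + 272.727ms (1/2)
5. 2181.818ms @ 4 + 155.844ms (2/7)
6. 2337.662ms @ 30/7 + 77.922ms (1/7)
7. 2415.584ms @ 31/7 + 77.922ms (1/7)
8. 2493.506ms @ 32/7 + 77.922ms (1/7)
9. 2571.429ms @ 33/7 + 77.922ms (1/7)
10. 2649.351ms @ 34/7 + 77.922ms (1/7)
11. 2727.273ms @ 5 + 545.455ms (1)
12. 3272.727ms @ 6 + 272.727ms (1/2)
13. 3545.455ms @ 13/2 + 272.727ms (1/2)
14. 3818.182ms @ 7 + 545.455ms (1)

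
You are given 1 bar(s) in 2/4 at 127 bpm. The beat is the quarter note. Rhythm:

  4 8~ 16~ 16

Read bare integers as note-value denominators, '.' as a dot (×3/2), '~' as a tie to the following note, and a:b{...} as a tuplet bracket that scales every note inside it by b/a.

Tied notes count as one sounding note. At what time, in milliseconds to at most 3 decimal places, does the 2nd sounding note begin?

note 2 onset = 1b = 472.441ms

1. 0.0ms @ 0 + 472.441ms (1)
2. 472.441ms @ 1 + 472.441ms (1)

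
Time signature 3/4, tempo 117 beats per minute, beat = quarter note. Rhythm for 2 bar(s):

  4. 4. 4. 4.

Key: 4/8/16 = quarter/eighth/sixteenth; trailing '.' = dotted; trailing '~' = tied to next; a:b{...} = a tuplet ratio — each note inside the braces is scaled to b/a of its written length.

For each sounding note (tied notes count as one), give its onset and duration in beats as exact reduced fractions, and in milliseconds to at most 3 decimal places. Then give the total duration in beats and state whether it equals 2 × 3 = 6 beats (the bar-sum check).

1) 0.0ms=0b +769.231ms=3/2b
2) 769.231ms=3/2b +769.231ms=3/2b
3) 1538.462ms=3b +769.231ms=3/2b
4) 2307.692ms=9/2b +769.231ms=3/2b
Σ=6b of 6 (117bpm 3/4) — PASS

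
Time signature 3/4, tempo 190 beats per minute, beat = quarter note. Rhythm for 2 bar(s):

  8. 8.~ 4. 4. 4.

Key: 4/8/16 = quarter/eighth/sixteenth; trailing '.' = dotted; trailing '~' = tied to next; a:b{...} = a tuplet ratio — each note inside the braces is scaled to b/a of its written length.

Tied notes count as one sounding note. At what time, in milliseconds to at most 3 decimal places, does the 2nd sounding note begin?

1. 0.0ms @ 0 + 236.842ms (3/4)
2. 236.842ms @ 3/4 + 710.526ms (9/4)
3. 947.368ms @ 3 + 473.684ms (3/2)
4. 1421.053ms @ 9/2 + 473.684ms (3/2)

note 2 onset = 3/4b = 236.842ms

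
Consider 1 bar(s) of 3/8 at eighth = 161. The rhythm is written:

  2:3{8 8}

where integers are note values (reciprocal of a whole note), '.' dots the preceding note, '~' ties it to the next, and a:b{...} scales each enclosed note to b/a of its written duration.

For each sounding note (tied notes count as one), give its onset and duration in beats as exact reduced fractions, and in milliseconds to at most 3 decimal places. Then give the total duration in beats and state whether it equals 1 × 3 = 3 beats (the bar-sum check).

1) 0.0ms=0b +559.006ms=3/2b
2) 559.006ms=3/2b +559.006ms=3/2b
Σ=3b of 3 (161bpm 3/8) — PASS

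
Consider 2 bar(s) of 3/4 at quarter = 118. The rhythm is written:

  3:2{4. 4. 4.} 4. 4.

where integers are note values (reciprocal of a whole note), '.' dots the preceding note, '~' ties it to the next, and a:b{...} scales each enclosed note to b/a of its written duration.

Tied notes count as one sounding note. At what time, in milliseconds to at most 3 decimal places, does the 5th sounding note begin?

note 5 onset = 9/2b = 2288.136ms

1. 0.0ms @ 0 + 508.475ms (1)
2. 508.475ms @ 1 + 508.475ms (1)
3. 1016.949ms @ 2 + 508.475ms (1)
4. 1525.424ms @ 3 + 762.712ms (3/2)
5. 2288.136ms @ 9/2 + 762.712ms (3/2)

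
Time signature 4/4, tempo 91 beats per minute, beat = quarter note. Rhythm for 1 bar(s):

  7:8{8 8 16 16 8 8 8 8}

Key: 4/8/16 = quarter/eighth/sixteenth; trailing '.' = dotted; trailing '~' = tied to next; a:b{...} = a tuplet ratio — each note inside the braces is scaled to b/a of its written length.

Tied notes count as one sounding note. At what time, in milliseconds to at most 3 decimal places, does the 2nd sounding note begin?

1. 0.0ms @ 0 + 376.766ms (4/7)
2. 376.766ms @ 4/7 + 376.766ms (4/7)
3. 753.532ms @ 8/7 + 188.383ms (2/7)
4. 941.915ms @ 10/7 + 188.383ms (2/7)
5. 1130.298ms @ 12/7 + 376.766ms (4/7)
6. 1507.064ms @ 16/7 + 376.766ms (4/7)
7. 1883.83ms @ 20/7 + 376.766ms (4/7)
8. 2260.597ms @ 24/7 + 376.766ms (4/7)

note 2 onset = 4/7b = 376.766ms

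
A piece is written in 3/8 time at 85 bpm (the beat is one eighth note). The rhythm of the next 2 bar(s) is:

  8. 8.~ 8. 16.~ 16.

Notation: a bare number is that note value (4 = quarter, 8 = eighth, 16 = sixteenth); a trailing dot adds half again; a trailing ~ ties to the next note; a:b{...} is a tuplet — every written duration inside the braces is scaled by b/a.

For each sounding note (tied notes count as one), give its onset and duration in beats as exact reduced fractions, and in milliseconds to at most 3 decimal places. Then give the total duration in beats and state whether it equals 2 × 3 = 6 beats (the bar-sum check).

1) 0.0ms=0b +1058.824ms=3/2b
2) 1058.824ms=3/2b +2117.647ms=3b
3) 3176.471ms=9/2b +1058.824ms=3/2b
Σ=6b of 6 (85bpm 3/8) — PASS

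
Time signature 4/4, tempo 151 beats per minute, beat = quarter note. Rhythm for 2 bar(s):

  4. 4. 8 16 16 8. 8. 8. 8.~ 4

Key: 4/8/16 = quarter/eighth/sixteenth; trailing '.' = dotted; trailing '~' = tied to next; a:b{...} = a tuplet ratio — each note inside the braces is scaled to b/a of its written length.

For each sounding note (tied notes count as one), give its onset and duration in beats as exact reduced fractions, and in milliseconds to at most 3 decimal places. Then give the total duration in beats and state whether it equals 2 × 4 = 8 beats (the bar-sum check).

1) 0.0ms=0b +596.026ms=3/2b
2) 596.026ms=3/2b +596.026ms=3/2b
3) 1192.053ms=3b +198.675ms=1/2b
4) 1390.728ms=7/2b +99.338ms=1/4b
5) 1490.066ms=15/4b +99.338ms=1/4b
6) 1589.404ms=4b +298.013ms=3/4b
7) 1887.417ms=19/4b +298.013ms=3/4b
8) 2185.43ms=11/2b +298.013ms=3/4b
9) 2483.444ms=25/4b +695.364ms=7/4b
Σ=8b of 8 (151bpm 4/4) — PASS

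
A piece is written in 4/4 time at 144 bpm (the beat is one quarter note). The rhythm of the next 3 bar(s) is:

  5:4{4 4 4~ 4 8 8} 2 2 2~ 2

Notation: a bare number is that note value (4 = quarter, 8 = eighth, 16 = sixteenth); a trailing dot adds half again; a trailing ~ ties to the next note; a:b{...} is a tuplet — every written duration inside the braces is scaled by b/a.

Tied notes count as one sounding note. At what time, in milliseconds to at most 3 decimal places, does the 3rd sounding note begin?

note 3 onset = 8/5b = 666.667ms

1. 0.0ms @ 0 + 333.333ms (4/5)
2. 333.333ms @ 4/5 + 333.333ms (4/5)
3. 666.667ms @ 8/5 + 666.667ms (8/5)
4. 1333.333ms @ 16/5 + 166.667ms (2/5)
5. 1500.0ms @ 18/5 + 166.667ms (2/5)
6. 1666.667ms @ 4 + 833.333ms (2)
7. 2500.0ms @ 6 + 833.333ms (2)
8. 3333.333ms @ 8 + 1666.667ms (4)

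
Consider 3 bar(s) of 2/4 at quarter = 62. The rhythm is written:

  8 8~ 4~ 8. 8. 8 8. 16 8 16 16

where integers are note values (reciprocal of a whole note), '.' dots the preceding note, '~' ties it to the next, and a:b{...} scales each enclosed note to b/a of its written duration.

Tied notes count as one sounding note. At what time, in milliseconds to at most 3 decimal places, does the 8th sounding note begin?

note 8 onset = 11/2b = 5322.581ms

1. 0.0ms @ 0 + 483.871ms (1/2)
2. 483.871ms @ 1/2 + 2177.419ms (9/4)
3. 2661.29ms @ 11/4 + 725.806ms (3/4)
4. 3387.097ms @ 7/2 + 483.871ms (1/2)
5. 3870.968ms @ 4 + 725.806ms (3/4)
6. 4596.774ms @ 19/4 + 241.935ms (1/4)
7. 4838.71ms @ 5 + 483.871ms (1/2)
8. 5322.581ms @ 11/2 + 241.935ms (1/4)
9. 5564.516ms @ 23/4 + 241.935ms (1/4)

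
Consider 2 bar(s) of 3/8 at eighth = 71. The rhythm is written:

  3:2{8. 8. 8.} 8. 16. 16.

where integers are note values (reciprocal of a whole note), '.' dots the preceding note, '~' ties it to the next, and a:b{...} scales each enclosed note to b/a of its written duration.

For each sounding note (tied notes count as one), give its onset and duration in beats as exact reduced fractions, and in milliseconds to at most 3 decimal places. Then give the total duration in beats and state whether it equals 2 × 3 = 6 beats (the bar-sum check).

1) 0.0ms=0b +845.07ms=1b
2) 845.07ms=1b +845.07ms=1b
3) 1690.141ms=2b +845.07ms=1b
4) 2535.211ms=3b +1267.606ms=3/2b
5) 3802.817ms=9/2b +633.803ms=3/4b
6) 4436.62ms=21/4b +633.803ms=3/4b
Σ=6b of 6 (71bpm 3/8) — PASS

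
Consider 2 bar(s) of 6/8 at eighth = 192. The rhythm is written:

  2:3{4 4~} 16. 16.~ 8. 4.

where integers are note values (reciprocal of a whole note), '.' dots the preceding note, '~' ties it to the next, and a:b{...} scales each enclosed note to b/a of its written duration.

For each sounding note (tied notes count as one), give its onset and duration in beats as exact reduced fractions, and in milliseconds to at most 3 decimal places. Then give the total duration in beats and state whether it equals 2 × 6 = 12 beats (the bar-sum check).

1) 0.0ms=0b +937.5ms=3b
2) 937.5ms=3b +1171.875ms=15/4b
3) 2109.375ms=27/4b +703.125ms=9/4b
4) 2812.5ms=9b +937.5ms=3b
Σ=12b of 12 (192bpm 6/8) — PASS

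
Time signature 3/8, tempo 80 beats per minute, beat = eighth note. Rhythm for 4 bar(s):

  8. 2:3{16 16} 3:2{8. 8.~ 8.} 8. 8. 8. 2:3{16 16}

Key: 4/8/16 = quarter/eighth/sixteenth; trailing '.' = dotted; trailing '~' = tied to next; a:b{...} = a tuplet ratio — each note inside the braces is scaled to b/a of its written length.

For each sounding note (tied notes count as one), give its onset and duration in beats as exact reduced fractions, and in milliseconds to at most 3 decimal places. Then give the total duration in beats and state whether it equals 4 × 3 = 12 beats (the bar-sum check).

1) 0.0ms=0b +1125.0ms=3/2b
2) 1125.0ms=3/2b +562.5ms=3/4b
3) 1687.5ms=9/4b +562.5ms=3/4b
4) 2250.0ms=3b +750.0ms=1b
5) 3000.0ms=4b +1500.0ms=2b
6) 4500.0ms=6b +1125.0ms=3/2b
7) 5625.0ms=15/2b +1125.0ms=3/2b
8) 6750.0ms=9b +1125.0ms=3/2b
9) 7875.0ms=21/2b +562.5ms=3/4b
10) 8437.5ms=45/4b +562.5ms=3/4b
Σ=12b of 12 (80bpm 3/8) — PASS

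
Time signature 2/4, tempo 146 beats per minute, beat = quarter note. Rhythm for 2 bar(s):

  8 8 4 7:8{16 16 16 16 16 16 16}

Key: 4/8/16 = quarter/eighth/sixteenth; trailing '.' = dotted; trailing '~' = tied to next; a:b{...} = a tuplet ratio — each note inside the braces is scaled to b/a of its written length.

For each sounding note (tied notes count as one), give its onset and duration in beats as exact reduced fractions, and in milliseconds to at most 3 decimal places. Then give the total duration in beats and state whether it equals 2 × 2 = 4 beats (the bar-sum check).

1) 0.0ms=0b +205.479ms=1/2b
2) 205.479ms=1/2b +205.479ms=1/2b
3) 410.959ms=1b +410.959ms=1b
4) 821.918ms=2b +117.417ms=2/7b
5) 939.335ms=16/7b +117.417ms=2/7b
6) 1056.751ms=18/7b +117.417ms=2/7b
7) 1174.168ms=20/7b +117.417ms=2/7b
8) 1291.585ms=22/7b +117.417ms=2/7b
9) 1409.002ms=24/7b +117.417ms=2/7b
10) 1526.419ms=26/7b +117.417ms=2/7b
Σ=4b of 4 (146bpm 2/4) — PASS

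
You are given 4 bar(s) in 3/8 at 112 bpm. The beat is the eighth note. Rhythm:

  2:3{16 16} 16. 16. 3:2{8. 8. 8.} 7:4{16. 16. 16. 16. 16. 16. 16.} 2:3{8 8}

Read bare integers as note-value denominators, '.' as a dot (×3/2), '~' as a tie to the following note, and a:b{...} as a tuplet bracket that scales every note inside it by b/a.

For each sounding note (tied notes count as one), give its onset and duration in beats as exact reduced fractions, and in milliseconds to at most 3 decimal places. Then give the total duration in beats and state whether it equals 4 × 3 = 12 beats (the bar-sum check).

1) 0.0ms=0b +401.786ms=3/4b
2) 401.786ms=3/4b +401.786ms=3/4b
3) 803.571ms=3/2b +401.786ms=3/4b
4) 1205.357ms=9/4b +401.786ms=3/4b
5) 1607.143ms=3b +535.714ms=1b
6) 2142.857ms=4b +535.714ms=1b
7) 2678.571ms=5b +535.714ms=1b
8) 3214.286ms=6b +229.592ms=3/7b
9) 3443.878ms=45/7b +229.592ms=3/7b
10) 3673.469ms=48/7b +229.592ms=3/7b
11) 3903.061ms=51/7b +229.592ms=3/7b
12) 4132.653ms=54/7b +229.592ms=3/7b
13) 4362.245ms=57/7b +229.592ms=3/7b
14) 4591.837ms=60/7b +229.592ms=3/7b
15) 4821.429ms=9b +803.571ms=3/2b
16) 5625.0ms=21/2b +803.571ms=3/2b
Σ=12b of 12 (112bpm 3/8) — PASS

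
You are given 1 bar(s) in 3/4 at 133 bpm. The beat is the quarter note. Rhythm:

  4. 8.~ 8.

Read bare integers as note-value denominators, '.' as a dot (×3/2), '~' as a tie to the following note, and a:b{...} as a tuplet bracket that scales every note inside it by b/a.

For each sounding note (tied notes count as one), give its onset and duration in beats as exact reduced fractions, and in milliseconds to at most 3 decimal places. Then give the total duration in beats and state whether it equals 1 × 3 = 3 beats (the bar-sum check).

1) 0.0ms=0b +676.692ms=3/2b
2) 676.692ms=3/2b +676.692ms=3/2b
Σ=3b of 3 (133bpm 3/4) — PASS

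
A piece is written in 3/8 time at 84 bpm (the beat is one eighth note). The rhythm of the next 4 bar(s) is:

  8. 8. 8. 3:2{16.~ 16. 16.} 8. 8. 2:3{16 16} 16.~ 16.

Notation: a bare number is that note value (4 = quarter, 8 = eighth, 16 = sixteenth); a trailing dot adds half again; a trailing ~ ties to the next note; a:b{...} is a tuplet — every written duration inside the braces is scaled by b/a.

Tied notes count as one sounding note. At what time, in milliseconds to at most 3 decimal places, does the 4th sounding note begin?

1. 0.0ms @ 0 + 1071.429ms (3/2)
2. 1071.429ms @ 3/2 + 1071.429ms (3/2)
3. 2142.857ms @ 3 + 1071.429ms (3/2)
4. 3214.286ms @ 9/2 + 714.286ms (1)
5. 3928.571ms @ 11/2 + 357.143ms (1/2)
6. 4285.714ms @ 6 + 1071.429ms (3/2)
7. 5357.143ms @ 15/2 + 1071.429ms (3/2)
8. 6428.571ms @ 9 + 535.714ms (3/4)
9. 6964.286ms @ 39/4 + 535.714ms (3/4)
10. 7500.0ms @ 21/2 + 1071.429ms (3/2)

note 4 onset = 9/2b = 3214.286ms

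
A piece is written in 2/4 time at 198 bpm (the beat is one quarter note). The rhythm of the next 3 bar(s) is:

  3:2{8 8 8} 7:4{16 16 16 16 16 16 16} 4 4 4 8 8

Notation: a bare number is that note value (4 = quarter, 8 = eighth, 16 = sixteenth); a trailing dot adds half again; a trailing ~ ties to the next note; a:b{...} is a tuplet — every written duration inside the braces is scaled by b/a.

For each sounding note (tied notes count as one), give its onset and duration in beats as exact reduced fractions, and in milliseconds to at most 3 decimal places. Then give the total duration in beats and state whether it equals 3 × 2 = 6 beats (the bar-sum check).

1) 0.0ms=0b +101.01ms=1/3b
2) 101.01ms=1/3b +101.01ms=1/3b
3) 202.02ms=2/3b +101.01ms=1/3b
4) 303.03ms=1b +43.29ms=1/7b
5) 346.32ms=8/7b +43.29ms=1/7b
6) 389.61ms=9/7b +43.29ms=1/7b
7) 432.9ms=10/7b +43.29ms=1/7b
8) 476.19ms=11/7b +43.29ms=1/7b
9) 519.481ms=12/7b +43.29ms=1/7b
10) 562.771ms=13/7b +43.29ms=1/7b
11) 606.061ms=2b +303.03ms=1b
12) 909.091ms=3b +303.03ms=1b
13) 1212.121ms=4b +303.03ms=1b
14) 1515.152ms=5b +151.515ms=1/2b
15) 1666.667ms=11/2b +151.515ms=1/2b
Σ=6b of 6 (198bpm 2/4) — PASS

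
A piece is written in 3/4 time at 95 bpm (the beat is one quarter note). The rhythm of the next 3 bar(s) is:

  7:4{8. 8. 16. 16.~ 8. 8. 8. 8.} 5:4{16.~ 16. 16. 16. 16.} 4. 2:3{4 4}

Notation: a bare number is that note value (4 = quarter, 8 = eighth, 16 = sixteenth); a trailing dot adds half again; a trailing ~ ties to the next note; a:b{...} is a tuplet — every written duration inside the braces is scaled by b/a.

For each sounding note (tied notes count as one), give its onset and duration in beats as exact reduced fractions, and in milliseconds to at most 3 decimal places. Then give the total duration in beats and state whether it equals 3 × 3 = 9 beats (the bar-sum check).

1) 0.0ms=0b +270.677ms=3/7b
2) 270.677ms=3/7b +270.677ms=3/7b
3) 541.353ms=6/7b +135.338ms=3/14b
4) 676.692ms=15/14b +406.015ms=9/14b
5) 1082.707ms=12/7b +270.677ms=3/7b
6) 1353.383ms=15/7b +270.677ms=3/7b
7) 1624.06ms=18/7b +270.677ms=3/7b
8) 1894.737ms=3b +378.947ms=3/5b
9) 2273.684ms=18/5b +189.474ms=3/10b
10) 2463.158ms=39/10b +189.474ms=3/10b
11) 2652.632ms=21/5b +189.474ms=3/10b
12) 2842.105ms=9/2b +947.368ms=3/2b
13) 3789.474ms=6b +947.368ms=3/2b
14) 4736.842ms=15/2b +947.368ms=3/2b
Σ=9b of 9 (95bpm 3/4) — PASS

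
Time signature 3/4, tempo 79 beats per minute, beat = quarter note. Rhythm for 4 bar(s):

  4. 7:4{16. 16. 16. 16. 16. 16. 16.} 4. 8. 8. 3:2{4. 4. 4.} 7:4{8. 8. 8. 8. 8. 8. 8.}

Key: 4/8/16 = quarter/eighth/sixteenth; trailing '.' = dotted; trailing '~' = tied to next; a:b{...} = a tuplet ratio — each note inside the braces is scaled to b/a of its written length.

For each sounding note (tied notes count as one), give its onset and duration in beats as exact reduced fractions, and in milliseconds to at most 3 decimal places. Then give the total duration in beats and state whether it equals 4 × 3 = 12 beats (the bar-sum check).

1) 0.0ms=0b +1139.241ms=3/2b
2) 1139.241ms=3/2b +162.749ms=3/14b
3) 1301.989ms=12/7b +162.749ms=3/14b
4) 1464.738ms=27/14b +162.749ms=3/14b
5) 1627.486ms=15/7b +162.749ms=3/14b
6) 1790.235ms=33/14b +162.749ms=3/14b
7) 1952.984ms=18/7b +162.749ms=3/14b
8) 2115.732ms=39/14b +162.749ms=3/14b
9) 2278.481ms=3b +1139.241ms=3/2b
10) 3417.722ms=9/2b +569.62ms=3/4b
11) 3987.342ms=21/4b +569.62ms=3/4b
12) 4556.962ms=6b +759.494ms=1b
13) 5316.456ms=7b +759.494ms=1b
14) 6075.949ms=8b +759.494ms=1b
15) 6835.443ms=9b +325.497ms=3/7b
16) 7160.94ms=66/7b +325.497ms=3/7b
17) 7486.438ms=69/7b +325.497ms=3/7b
18) 7811.935ms=72/7b +325.497ms=3/7b
19) 8137.432ms=75/7b +325.497ms=3/7b
20) 8462.929ms=78/7b +325.497ms=3/7b
21) 8788.427ms=81/7b +325.497ms=3/7b
Σ=12b of 12 (79bpm 3/4) — PASS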